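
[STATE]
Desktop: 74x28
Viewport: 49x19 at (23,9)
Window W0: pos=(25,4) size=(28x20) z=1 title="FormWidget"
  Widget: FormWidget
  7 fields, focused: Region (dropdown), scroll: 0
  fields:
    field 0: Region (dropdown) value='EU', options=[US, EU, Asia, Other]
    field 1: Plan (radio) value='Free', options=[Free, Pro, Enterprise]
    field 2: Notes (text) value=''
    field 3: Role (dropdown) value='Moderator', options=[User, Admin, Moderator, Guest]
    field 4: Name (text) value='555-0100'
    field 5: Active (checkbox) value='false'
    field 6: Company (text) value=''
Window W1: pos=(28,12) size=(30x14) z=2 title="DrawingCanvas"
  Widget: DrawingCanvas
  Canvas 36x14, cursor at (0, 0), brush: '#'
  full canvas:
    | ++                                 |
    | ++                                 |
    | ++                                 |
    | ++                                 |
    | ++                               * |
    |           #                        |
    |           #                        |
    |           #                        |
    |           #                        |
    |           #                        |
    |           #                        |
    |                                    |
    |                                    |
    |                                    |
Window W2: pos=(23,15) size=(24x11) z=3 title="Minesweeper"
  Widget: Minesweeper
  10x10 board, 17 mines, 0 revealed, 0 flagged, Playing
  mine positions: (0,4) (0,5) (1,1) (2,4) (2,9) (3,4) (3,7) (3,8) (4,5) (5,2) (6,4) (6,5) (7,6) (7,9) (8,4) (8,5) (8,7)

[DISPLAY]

  ┃  Notes:      [          ]┃                   
  ┃  Role:       [Moderator▼]┃                   
  ┃  Name:       [555-0100  ]┃                   
  ┃  ┏━━━━━━━━━━━━━━━━━━━━━━━━━━━━┓              
  ┃  ┃ DrawingCanvas              ┃              
  ┃  ┠────────────────────────────┨              
┏━━━━━━━━━━━━━━━━━━━━━━┓          ┃              
┃ Minesweeper          ┃          ┃              
┠──────────────────────┨          ┃              
┃■■■■■■■■■■            ┃          ┃              
┃■■■■■■■■■■            ┃          ┃              
┃■■■■■■■■■■            ┃          ┃              
┃■■■■■■■■■■            ┃          ┃              
┃■■■■■■■■■■            ┃          ┃              
┃■■■■■■■■■■            ┃          ┃              
┃■■■■■■■■■■            ┃          ┃              
┗━━━━━━━━━━━━━━━━━━━━━━┛━━━━━━━━━━┛              
                                                 
                                                 


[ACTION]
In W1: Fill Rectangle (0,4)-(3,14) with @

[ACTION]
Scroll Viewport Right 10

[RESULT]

┃  Notes:      [          ]┃                     
┃  Role:       [Moderator▼]┃                     
┃  Name:       [555-0100  ]┃                     
┃  ┏━━━━━━━━━━━━━━━━━━━━━━━━━━━━┓                
┃  ┃ DrawingCanvas              ┃                
┃  ┠────────────────────────────┨                
━━━━━━━━━━━━━━━━━━━━━┓          ┃                
Minesweeper          ┃          ┃                
─────────────────────┨          ┃                
■■■■■■■■■            ┃          ┃                
■■■■■■■■■            ┃          ┃                
■■■■■■■■■            ┃          ┃                
■■■■■■■■■            ┃          ┃                
■■■■■■■■■            ┃          ┃                
■■■■■■■■■            ┃          ┃                
■■■■■■■■■            ┃          ┃                
━━━━━━━━━━━━━━━━━━━━━┛━━━━━━━━━━┛                
                                                 
                                                 


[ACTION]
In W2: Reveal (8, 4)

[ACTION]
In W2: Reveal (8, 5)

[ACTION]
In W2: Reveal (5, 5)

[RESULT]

┃  Notes:      [          ]┃                     
┃  Role:       [Moderator▼]┃                     
┃  Name:       [555-0100  ]┃                     
┃  ┏━━━━━━━━━━━━━━━━━━━━━━━━━━━━┓                
┃  ┃ DrawingCanvas              ┃                
┃  ┠────────────────────────────┨                
━━━━━━━━━━━━━━━━━━━━━┓          ┃                
Minesweeper          ┃          ┃                
─────────────────────┨          ┃                
■■■✹✹■■■■            ┃          ┃                
✹■■■■■■■■            ┃          ┃                
■■■✹■■■■✹            ┃          ┃                
■■■✹■■✹✹■            ┃          ┃                
■■■■✹■■■■            ┃          ┃                
■✹■■■■■■■            ┃          ┃                
■■■✹✹■■■■            ┃          ┃                
━━━━━━━━━━━━━━━━━━━━━┛━━━━━━━━━━┛                
                                                 
                                                 


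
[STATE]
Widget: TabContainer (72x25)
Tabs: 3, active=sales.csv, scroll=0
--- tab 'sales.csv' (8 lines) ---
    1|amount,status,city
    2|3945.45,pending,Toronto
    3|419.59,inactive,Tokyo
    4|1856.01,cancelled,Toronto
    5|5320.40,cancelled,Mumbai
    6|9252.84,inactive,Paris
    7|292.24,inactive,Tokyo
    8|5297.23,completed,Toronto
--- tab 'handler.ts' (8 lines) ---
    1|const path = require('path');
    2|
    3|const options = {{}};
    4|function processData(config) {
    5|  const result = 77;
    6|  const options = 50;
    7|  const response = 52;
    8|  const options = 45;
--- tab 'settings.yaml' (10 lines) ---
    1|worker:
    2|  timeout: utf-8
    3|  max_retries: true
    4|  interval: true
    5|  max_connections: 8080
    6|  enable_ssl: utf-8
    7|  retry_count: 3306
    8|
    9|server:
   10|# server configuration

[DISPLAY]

[sales.csv]│ handler.ts │ settings.yaml                                 
────────────────────────────────────────────────────────────────────────
amount,status,city                                                      
3945.45,pending,Toronto                                                 
419.59,inactive,Tokyo                                                   
1856.01,cancelled,Toronto                                               
5320.40,cancelled,Mumbai                                                
9252.84,inactive,Paris                                                  
292.24,inactive,Tokyo                                                   
5297.23,completed,Toronto                                               
                                                                        
                                                                        
                                                                        
                                                                        
                                                                        
                                                                        
                                                                        
                                                                        
                                                                        
                                                                        
                                                                        
                                                                        
                                                                        
                                                                        
                                                                        


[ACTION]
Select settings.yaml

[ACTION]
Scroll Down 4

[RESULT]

 sales.csv │ handler.ts │[settings.yaml]                                
────────────────────────────────────────────────────────────────────────
  max_connections: 8080                                                 
  enable_ssl: utf-8                                                     
  retry_count: 3306                                                     
                                                                        
server:                                                                 
# server configuration                                                  
                                                                        
                                                                        
                                                                        
                                                                        
                                                                        
                                                                        
                                                                        
                                                                        
                                                                        
                                                                        
                                                                        
                                                                        
                                                                        
                                                                        
                                                                        
                                                                        
                                                                        


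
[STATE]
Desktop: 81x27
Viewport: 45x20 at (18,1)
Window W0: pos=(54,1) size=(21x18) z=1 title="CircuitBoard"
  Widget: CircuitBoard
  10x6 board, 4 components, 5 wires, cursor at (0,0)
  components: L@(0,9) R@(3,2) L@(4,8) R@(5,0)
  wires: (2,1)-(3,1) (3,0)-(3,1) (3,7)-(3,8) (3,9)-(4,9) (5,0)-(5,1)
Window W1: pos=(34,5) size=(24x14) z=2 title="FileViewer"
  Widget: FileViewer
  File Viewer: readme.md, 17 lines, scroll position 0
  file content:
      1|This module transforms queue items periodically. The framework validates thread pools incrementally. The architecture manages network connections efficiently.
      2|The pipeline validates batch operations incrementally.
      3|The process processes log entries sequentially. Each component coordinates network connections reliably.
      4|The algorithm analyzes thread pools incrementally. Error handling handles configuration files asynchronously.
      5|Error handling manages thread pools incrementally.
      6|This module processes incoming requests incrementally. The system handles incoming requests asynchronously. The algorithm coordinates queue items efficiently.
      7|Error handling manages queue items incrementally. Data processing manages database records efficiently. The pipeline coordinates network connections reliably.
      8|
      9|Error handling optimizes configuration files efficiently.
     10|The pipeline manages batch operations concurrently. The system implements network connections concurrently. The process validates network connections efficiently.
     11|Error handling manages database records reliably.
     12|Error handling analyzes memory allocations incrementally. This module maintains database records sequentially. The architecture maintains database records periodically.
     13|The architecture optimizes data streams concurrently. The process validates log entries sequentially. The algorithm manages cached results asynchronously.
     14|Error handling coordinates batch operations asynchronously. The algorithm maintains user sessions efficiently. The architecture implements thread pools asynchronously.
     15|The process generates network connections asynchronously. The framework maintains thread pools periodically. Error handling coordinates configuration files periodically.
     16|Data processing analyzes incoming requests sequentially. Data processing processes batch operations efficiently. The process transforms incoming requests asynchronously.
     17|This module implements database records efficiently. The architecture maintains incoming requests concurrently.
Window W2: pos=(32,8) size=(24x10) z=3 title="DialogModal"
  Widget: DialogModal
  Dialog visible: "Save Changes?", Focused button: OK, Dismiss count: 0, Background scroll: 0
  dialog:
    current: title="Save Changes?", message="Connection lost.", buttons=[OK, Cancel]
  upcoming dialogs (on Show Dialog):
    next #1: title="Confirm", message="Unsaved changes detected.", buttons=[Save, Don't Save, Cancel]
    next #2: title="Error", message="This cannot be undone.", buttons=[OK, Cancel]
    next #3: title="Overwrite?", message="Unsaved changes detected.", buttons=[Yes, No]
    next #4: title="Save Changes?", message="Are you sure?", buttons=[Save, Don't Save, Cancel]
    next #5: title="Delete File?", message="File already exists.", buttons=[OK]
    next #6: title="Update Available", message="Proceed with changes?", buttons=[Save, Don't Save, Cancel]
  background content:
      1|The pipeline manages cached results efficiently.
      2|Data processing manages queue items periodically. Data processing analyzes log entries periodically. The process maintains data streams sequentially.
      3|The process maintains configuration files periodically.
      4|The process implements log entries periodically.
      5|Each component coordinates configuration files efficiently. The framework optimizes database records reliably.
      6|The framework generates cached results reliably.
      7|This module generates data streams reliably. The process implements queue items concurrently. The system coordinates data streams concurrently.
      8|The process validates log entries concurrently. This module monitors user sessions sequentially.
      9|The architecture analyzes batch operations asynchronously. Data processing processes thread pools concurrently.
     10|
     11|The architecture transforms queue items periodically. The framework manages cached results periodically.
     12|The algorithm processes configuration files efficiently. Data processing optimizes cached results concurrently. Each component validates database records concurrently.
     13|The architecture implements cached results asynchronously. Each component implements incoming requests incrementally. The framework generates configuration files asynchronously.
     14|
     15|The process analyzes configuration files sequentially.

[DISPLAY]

                                    ┏━━━━━━━━
                                    ┃ Circuit
                                    ┠────────
                                    ┃   0 1 2
                ┏━━━━━━━━━━━━━━━━━━━━━━┓[.]  
                ┃ FileViewer           ┃     
                ┠──────────────────────┨     
              ┏━━━━━━━━━━━━━━━━━━━━━━┓▲┃     
              ┃ DialogModal          ┃█┃     
              ┠──────────────────────┨░┃     
              ┃Th┌────────────────┐ c┃░┃ · ─ 
              ┃Da│ Save Changes?  │ge┃░┃     
              ┃Th│Connection lost.│s ┃░┃     
              ┃Th│ [OK]  Cancel   │ts┃░┃     
              ┃Ea└────────────────┘in┃░┃ R ─ 
              ┃The framework generate┃░┃sor: 
              ┗━━━━━━━━━━━━━━━━━━━━━━┛▼┃     
                ┗━━━━━━━━━━━━━━━━━━━━━━┛━━━━━
                                             
                                             


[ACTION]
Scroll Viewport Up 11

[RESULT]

                                             
                                    ┏━━━━━━━━
                                    ┃ Circuit
                                    ┠────────
                                    ┃   0 1 2
                ┏━━━━━━━━━━━━━━━━━━━━━━┓[.]  
                ┃ FileViewer           ┃     
                ┠──────────────────────┨     
              ┏━━━━━━━━━━━━━━━━━━━━━━┓▲┃     
              ┃ DialogModal          ┃█┃     
              ┠──────────────────────┨░┃     
              ┃Th┌────────────────┐ c┃░┃ · ─ 
              ┃Da│ Save Changes?  │ge┃░┃     
              ┃Th│Connection lost.│s ┃░┃     
              ┃Th│ [OK]  Cancel   │ts┃░┃     
              ┃Ea└────────────────┘in┃░┃ R ─ 
              ┃The framework generate┃░┃sor: 
              ┗━━━━━━━━━━━━━━━━━━━━━━┛▼┃     
                ┗━━━━━━━━━━━━━━━━━━━━━━┛━━━━━
                                             


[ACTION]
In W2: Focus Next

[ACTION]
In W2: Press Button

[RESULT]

                                             
                                    ┏━━━━━━━━
                                    ┃ Circuit
                                    ┠────────
                                    ┃   0 1 2
                ┏━━━━━━━━━━━━━━━━━━━━━━┓[.]  
                ┃ FileViewer           ┃     
                ┠──────────────────────┨     
              ┏━━━━━━━━━━━━━━━━━━━━━━┓▲┃     
              ┃ DialogModal          ┃█┃     
              ┠──────────────────────┨░┃     
              ┃The pipeline manages c┃░┃ · ─ 
              ┃Data processing manage┃░┃     
              ┃The process maintains ┃░┃     
              ┃The process implements┃░┃     
              ┃Each component coordin┃░┃ R ─ 
              ┃The framework generate┃░┃sor: 
              ┗━━━━━━━━━━━━━━━━━━━━━━┛▼┃     
                ┗━━━━━━━━━━━━━━━━━━━━━━┛━━━━━
                                             


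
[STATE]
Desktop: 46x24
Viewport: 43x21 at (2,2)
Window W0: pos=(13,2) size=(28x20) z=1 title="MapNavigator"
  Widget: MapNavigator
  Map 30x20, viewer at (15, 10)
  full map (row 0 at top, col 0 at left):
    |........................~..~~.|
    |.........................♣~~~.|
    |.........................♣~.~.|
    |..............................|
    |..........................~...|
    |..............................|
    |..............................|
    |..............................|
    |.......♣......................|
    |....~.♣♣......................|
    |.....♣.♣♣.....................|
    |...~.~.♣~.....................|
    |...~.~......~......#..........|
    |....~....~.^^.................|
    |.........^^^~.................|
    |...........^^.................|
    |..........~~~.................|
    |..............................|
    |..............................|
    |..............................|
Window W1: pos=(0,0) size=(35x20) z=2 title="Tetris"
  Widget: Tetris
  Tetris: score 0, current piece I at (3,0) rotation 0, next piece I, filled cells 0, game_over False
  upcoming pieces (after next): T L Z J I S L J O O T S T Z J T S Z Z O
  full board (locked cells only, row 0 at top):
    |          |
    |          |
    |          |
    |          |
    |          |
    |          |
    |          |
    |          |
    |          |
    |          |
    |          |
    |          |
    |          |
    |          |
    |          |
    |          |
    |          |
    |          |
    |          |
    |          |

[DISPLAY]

────────────────────────────────┨━━━━━┓    
         │Next:                 ┃     ┃    
         │████                  ┃─────┨    
         │                      ┃..♣~.┃    
         │                      ┃.....┃    
         │                      ┃...~.┃    
         │                      ┃.....┃    
         │Score:                ┃.....┃    
         │0                     ┃.....┃    
         │                      ┃.....┃    
         │                      ┃.....┃    
         │                      ┃.....┃    
         │                      ┃.....┃    
         │                      ┃.....┃    
         │                      ┃.....┃    
         │                      ┃.....┃    
         │                      ┃.....┃    
━━━━━━━━━━━━━━━━━━━━━━━━━━━━━━━━┛.....┃    
           ┃..........................┃    
           ┗━━━━━━━━━━━━━━━━━━━━━━━━━━┛    
                                           


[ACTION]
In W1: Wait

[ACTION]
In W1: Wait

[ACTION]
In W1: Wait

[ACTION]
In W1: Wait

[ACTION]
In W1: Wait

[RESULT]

────────────────────────────────┨━━━━━┓    
         │Next:                 ┃     ┃    
  ████   │████                  ┃─────┨    
         │                      ┃..♣~.┃    
         │                      ┃.....┃    
         │                      ┃...~.┃    
         │                      ┃.....┃    
         │Score:                ┃.....┃    
         │0                     ┃.....┃    
         │                      ┃.....┃    
         │                      ┃.....┃    
         │                      ┃.....┃    
         │                      ┃.....┃    
         │                      ┃.....┃    
         │                      ┃.....┃    
         │                      ┃.....┃    
         │                      ┃.....┃    
━━━━━━━━━━━━━━━━━━━━━━━━━━━━━━━━┛.....┃    
           ┃..........................┃    
           ┗━━━━━━━━━━━━━━━━━━━━━━━━━━┛    
                                           


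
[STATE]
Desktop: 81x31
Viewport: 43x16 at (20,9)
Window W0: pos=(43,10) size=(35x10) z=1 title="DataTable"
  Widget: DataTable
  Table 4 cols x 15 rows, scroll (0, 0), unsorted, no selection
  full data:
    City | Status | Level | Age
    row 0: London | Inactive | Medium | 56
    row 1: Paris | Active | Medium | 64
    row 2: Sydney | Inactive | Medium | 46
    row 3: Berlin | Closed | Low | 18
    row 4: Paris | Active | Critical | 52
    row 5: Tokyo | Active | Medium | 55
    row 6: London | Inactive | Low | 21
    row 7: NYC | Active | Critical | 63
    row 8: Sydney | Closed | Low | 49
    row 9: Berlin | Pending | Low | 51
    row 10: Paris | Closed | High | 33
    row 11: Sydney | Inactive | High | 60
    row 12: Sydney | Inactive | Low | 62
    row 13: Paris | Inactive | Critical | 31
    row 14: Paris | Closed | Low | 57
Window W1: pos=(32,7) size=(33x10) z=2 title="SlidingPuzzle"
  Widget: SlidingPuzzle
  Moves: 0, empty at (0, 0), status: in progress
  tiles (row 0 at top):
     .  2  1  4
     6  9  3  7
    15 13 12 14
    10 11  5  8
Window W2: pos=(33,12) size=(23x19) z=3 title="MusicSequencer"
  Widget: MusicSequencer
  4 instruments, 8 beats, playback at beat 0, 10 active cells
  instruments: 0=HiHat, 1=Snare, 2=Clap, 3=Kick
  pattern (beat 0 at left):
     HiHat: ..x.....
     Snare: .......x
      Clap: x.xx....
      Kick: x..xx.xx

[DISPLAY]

            ┠──────────────────────────────
            ┃┌────┬────┬────┬────┐         
            ┃│    │  2 │  1 │  4 │         
            ┃┏━━━━━━━━━━━━━━━━━━━━━┓       
            ┃┃ MusicSequencer      ┃       
            ┃┠─────────────────────┨       
            ┃┃      ▼1234567       ┃       
            ┗┃ HiHat··█·····       ┃━━━━━━━
             ┃ Snare·······█       ┃ive│Med
             ┃  Clap█·██····       ┃d  │Low
             ┃  Kick█··██·██       ┃━━━━━━━
             ┃                     ┃       
             ┃                     ┃       
             ┃                     ┃       
             ┃                     ┃       
             ┃                     ┃       


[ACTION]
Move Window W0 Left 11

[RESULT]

            ┠──────────────────────────────
            ┃┌────┬────┬────┬────┐         
            ┃│    │  2 │  1 │  4 │         
            ┃┏━━━━━━━━━━━━━━━━━━━━━┓       
            ┃┃ MusicSequencer      ┃       
            ┃┠─────────────────────┨       
            ┃┃      ▼1234567       ┃       
            ┗┃ HiHat··█·····       ┃━━━━━━━
            ┃┃ Snare·······█       ┃ │46   
            ┃┃  Clap█·██····       ┃ │18   
            ┗┃  Kick█··██·██       ┃━━━━━━━
             ┃                     ┃       
             ┃                     ┃       
             ┃                     ┃       
             ┃                     ┃       
             ┃                     ┃       


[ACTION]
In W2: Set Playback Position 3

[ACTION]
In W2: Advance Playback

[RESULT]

            ┠──────────────────────────────
            ┃┌────┬────┬────┬────┐         
            ┃│    │  2 │  1 │  4 │         
            ┃┏━━━━━━━━━━━━━━━━━━━━━┓       
            ┃┃ MusicSequencer      ┃       
            ┃┠─────────────────────┨       
            ┃┃      0123▼567       ┃       
            ┗┃ HiHat··█·····       ┃━━━━━━━
            ┃┃ Snare·······█       ┃ │46   
            ┃┃  Clap█·██····       ┃ │18   
            ┗┃  Kick█··██·██       ┃━━━━━━━
             ┃                     ┃       
             ┃                     ┃       
             ┃                     ┃       
             ┃                     ┃       
             ┃                     ┃       


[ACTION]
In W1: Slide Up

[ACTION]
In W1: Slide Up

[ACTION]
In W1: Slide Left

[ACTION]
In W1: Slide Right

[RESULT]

            ┠──────────────────────────────
            ┃┌────┬────┬────┬────┐         
            ┃│  6 │  2 │  1 │  4 │         
            ┃┏━━━━━━━━━━━━━━━━━━━━━┓       
            ┃┃ MusicSequencer      ┃       
            ┃┠─────────────────────┨       
            ┃┃      0123▼567       ┃       
            ┗┃ HiHat··█·····       ┃━━━━━━━
            ┃┃ Snare·······█       ┃ │46   
            ┃┃  Clap█·██····       ┃ │18   
            ┗┃  Kick█··██·██       ┃━━━━━━━
             ┃                     ┃       
             ┃                     ┃       
             ┃                     ┃       
             ┃                     ┃       
             ┃                     ┃       


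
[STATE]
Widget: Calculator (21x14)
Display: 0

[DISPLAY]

                    0
┌───┬───┬───┬───┐    
│ 7 │ 8 │ 9 │ ÷ │    
├───┼───┼───┼───┤    
│ 4 │ 5 │ 6 │ × │    
├───┼───┼───┼───┤    
│ 1 │ 2 │ 3 │ - │    
├───┼───┼───┼───┤    
│ 0 │ . │ = │ + │    
├───┼───┼───┼───┤    
│ C │ MC│ MR│ M+│    
└───┴───┴───┴───┘    
                     
                     


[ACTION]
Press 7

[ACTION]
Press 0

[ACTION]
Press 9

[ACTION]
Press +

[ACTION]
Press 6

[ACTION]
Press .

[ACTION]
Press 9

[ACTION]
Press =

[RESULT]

                715.9
┌───┬───┬───┬───┐    
│ 7 │ 8 │ 9 │ ÷ │    
├───┼───┼───┼───┤    
│ 4 │ 5 │ 6 │ × │    
├───┼───┼───┼───┤    
│ 1 │ 2 │ 3 │ - │    
├───┼───┼───┼───┤    
│ 0 │ . │ = │ + │    
├───┼───┼───┼───┤    
│ C │ MC│ MR│ M+│    
└───┴───┴───┴───┘    
                     
                     


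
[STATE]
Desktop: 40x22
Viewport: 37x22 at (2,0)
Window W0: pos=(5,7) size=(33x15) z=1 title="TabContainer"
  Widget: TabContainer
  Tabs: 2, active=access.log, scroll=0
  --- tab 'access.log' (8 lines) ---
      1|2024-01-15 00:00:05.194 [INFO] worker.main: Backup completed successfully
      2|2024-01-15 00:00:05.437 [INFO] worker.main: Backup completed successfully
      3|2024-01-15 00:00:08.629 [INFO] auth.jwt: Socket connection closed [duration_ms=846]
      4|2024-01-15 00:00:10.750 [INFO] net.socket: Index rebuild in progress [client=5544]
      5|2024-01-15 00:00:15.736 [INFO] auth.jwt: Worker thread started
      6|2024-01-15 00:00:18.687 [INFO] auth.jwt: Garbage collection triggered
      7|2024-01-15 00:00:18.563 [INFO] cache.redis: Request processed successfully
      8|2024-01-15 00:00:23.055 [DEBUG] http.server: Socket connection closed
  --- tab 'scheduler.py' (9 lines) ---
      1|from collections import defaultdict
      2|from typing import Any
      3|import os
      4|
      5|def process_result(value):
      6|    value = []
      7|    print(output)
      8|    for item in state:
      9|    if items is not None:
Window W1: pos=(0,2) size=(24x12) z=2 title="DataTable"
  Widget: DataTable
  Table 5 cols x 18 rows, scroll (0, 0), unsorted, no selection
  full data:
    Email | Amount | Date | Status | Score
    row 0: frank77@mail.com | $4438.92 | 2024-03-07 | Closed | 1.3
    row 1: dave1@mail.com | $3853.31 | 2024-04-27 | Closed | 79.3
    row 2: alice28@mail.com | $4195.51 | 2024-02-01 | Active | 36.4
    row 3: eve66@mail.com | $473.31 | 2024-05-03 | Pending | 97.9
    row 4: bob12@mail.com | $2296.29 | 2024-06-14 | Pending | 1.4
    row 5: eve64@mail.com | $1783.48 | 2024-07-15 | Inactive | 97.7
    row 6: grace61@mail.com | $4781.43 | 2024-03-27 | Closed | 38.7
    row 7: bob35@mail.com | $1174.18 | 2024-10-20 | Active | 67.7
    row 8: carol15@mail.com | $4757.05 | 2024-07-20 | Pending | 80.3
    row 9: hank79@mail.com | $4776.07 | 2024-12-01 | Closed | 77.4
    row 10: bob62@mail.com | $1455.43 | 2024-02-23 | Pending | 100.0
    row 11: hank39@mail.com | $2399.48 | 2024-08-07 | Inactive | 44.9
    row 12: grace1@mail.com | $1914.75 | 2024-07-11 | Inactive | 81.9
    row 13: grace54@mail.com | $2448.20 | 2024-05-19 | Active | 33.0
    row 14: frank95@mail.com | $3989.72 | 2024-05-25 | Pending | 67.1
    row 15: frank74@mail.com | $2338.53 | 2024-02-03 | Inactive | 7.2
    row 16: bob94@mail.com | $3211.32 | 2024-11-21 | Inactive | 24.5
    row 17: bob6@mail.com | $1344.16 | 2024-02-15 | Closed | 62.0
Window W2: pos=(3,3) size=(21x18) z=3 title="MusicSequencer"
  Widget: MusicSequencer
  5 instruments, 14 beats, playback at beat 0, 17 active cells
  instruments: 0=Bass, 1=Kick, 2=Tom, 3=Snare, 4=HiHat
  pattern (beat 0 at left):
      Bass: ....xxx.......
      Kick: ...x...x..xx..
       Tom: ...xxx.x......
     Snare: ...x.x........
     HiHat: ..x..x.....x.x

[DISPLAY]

                                     
                                     
━━━━━━━━━━━━━━━━━━━━━┓               
D┏━━━━━━━━━━━━━━━━━━━┓               
─┃ MusicSequencer    ┃               
m┠───────────────────┨               
─┃      ▼123456789012┃               
r┃  Bass····███······┃━━━━━━━━━━━━━┓ 
a┃  Kick···█···█··██·┃             ┃ 
l┃   Tom···███·█·····┃─────────────┨ 
v┃ Snare···█·█·······┃duler.py     ┃ 
o┃ HiHat··█··█·····█·┃─────────────┃ 
v┃                   ┃5.194 [INFO] ┃ 
━┃                   ┃5.437 [INFO] ┃ 
 ┃                   ┃8.629 [INFO] ┃ 
 ┃                   ┃0.750 [INFO] ┃ 
 ┃                   ┃5.736 [INFO] ┃ 
 ┃                   ┃8.687 [INFO] ┃ 
 ┃                   ┃8.563 [INFO] ┃ 
 ┃                   ┃3.055 [DEBUG]┃ 
 ┗━━━━━━━━━━━━━━━━━━━┛             ┃ 
   ┗━━━━━━━━━━━━━━━━━━━━━━━━━━━━━━━┛ 


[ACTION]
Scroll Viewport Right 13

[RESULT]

                                     
                                     
━━━━━━━━━━━━━━━━━━━━┓                
┏━━━━━━━━━━━━━━━━━━━┓                
┃ MusicSequencer    ┃                
┠───────────────────┨                
┃      ▼123456789012┃                
┃  Bass····███······┃━━━━━━━━━━━━━┓  
┃  Kick···█···█··██·┃             ┃  
┃   Tom···███·█·····┃─────────────┨  
┃ Snare···█·█·······┃duler.py     ┃  
┃ HiHat··█··█·····█·┃─────────────┃  
┃                   ┃5.194 [INFO] ┃  
┃                   ┃5.437 [INFO] ┃  
┃                   ┃8.629 [INFO] ┃  
┃                   ┃0.750 [INFO] ┃  
┃                   ┃5.736 [INFO] ┃  
┃                   ┃8.687 [INFO] ┃  
┃                   ┃8.563 [INFO] ┃  
┃                   ┃3.055 [DEBUG]┃  
┗━━━━━━━━━━━━━━━━━━━┛             ┃  
  ┗━━━━━━━━━━━━━━━━━━━━━━━━━━━━━━━┛  


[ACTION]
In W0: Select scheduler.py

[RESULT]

                                     
                                     
━━━━━━━━━━━━━━━━━━━━┓                
┏━━━━━━━━━━━━━━━━━━━┓                
┃ MusicSequencer    ┃                
┠───────────────────┨                
┃      ▼123456789012┃                
┃  Bass····███······┃━━━━━━━━━━━━━┓  
┃  Kick···█···█··██·┃             ┃  
┃   Tom···███·█·····┃─────────────┨  
┃ Snare···█·█·······┃duler.py]    ┃  
┃ HiHat··█··█·····█·┃─────────────┃  
┃                   ┃mport default┃  
┃                   ┃ Any         ┃  
┃                   ┃             ┃  
┃                   ┃             ┃  
┃                   ┃(value):     ┃  
┃                   ┃             ┃  
┃                   ┃             ┃  
┃                   ┃ate:         ┃  
┗━━━━━━━━━━━━━━━━━━━┛t None:      ┃  
  ┗━━━━━━━━━━━━━━━━━━━━━━━━━━━━━━━┛  


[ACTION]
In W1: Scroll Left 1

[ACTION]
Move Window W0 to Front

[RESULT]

                                     
                                     
━━━━━━━━━━━━━━━━━━━━┓                
┏━━━━━━━━━━━━━━━━━━━┓                
┃ MusicSequencer    ┃                
┠───────────────────┨                
┃      ▼123456789012┃                
┃ ┏━━━━━━━━━━━━━━━━━━━━━━━━━━━━━━━┓  
┃ ┃ TabContainer                  ┃  
┃ ┠───────────────────────────────┨  
┃ ┃ access.log │[scheduler.py]    ┃  
┃ ┃───────────────────────────────┃  
┃ ┃from collections import default┃  
┃ ┃from typing import Any         ┃  
┃ ┃import os                      ┃  
┃ ┃                               ┃  
┃ ┃def process_result(value):     ┃  
┃ ┃    value = []                 ┃  
┃ ┃    print(output)              ┃  
┃ ┃    for item in state:         ┃  
┗━┃    if items is not None:      ┃  
  ┗━━━━━━━━━━━━━━━━━━━━━━━━━━━━━━━┛  


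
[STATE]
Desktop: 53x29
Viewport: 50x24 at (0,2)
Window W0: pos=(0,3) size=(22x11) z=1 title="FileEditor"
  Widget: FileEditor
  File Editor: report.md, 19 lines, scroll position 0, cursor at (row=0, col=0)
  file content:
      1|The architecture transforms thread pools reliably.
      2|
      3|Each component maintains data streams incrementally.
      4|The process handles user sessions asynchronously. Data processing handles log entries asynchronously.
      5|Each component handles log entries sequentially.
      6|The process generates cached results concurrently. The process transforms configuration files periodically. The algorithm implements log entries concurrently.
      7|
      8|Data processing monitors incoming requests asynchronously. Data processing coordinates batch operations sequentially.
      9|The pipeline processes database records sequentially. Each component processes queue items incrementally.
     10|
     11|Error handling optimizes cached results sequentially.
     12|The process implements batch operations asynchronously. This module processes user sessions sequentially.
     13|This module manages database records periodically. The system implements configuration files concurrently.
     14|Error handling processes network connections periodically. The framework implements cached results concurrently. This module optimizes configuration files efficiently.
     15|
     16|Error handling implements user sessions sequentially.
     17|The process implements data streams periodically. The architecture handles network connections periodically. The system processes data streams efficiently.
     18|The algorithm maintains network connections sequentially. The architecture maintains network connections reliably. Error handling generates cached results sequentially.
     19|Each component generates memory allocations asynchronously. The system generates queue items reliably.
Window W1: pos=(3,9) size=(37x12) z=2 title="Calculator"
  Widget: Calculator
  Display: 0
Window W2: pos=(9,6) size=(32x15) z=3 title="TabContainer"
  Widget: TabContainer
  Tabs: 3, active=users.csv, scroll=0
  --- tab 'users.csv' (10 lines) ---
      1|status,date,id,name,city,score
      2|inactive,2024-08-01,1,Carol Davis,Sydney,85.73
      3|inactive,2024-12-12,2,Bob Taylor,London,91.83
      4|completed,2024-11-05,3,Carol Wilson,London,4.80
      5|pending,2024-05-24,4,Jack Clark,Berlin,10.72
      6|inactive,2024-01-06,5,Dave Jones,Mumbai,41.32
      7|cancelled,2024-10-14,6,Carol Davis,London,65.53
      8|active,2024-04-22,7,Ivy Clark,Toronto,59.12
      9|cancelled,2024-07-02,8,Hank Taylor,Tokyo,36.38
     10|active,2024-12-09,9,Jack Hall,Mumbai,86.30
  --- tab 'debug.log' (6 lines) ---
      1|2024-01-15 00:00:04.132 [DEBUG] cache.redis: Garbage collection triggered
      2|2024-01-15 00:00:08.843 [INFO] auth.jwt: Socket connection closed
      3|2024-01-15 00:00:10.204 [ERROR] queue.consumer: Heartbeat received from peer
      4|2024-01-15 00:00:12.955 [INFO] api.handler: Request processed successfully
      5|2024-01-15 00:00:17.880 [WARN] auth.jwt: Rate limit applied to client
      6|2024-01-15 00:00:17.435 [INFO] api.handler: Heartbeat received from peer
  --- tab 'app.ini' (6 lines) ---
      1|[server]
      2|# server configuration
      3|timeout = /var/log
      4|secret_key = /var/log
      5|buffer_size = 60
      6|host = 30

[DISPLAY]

                                                  
┏━━━━━━━━━━━━━━━━━━━━┓                            
┃ FileEditor         ┃                            
┠────────────────────┨                            
┃█he arch┏━━━━━━━━━━━━━━━━━━━━━━━━━━━━━━┓         
┃        ┃ TabContainer                 ┃         
┃Each com┠──────────────────────────────┨         
┃Th┏━━━━━┃[users.csv]│ debug.log │ app.i┃         
┃Ea┃ Calc┃──────────────────────────────┃         
┃Th┠─────┃status,date,id,name,city,score┃         
┃  ┃     ┃inactive,2024-08-01,1,Carol Da┃         
┗━━┃┌───┬┃inactive,2024-12-12,2,Bob Tayl┃         
   ┃│ 7 │┃completed,2024-11-05,3,Carol W┃         
   ┃├───┼┃pending,2024-05-24,4,Jack Clar┃         
   ┃│ 4 │┃inactive,2024-01-06,5,Dave Jon┃         
   ┃├───┼┃cancelled,2024-10-14,6,Carol D┃         
   ┃│ 1 │┃active,2024-04-22,7,Ivy Clark,┃         
   ┃└───┴┃cancelled,2024-07-02,8,Hank Ta┃         
   ┗━━━━━┗━━━━━━━━━━━━━━━━━━━━━━━━━━━━━━┛         
                                                  
                                                  
                                                  
                                                  
                                                  


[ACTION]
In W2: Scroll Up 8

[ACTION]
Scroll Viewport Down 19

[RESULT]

┠────────────────────┨                            
┃█he arch┏━━━━━━━━━━━━━━━━━━━━━━━━━━━━━━┓         
┃        ┃ TabContainer                 ┃         
┃Each com┠──────────────────────────────┨         
┃Th┏━━━━━┃[users.csv]│ debug.log │ app.i┃         
┃Ea┃ Calc┃──────────────────────────────┃         
┃Th┠─────┃status,date,id,name,city,score┃         
┃  ┃     ┃inactive,2024-08-01,1,Carol Da┃         
┗━━┃┌───┬┃inactive,2024-12-12,2,Bob Tayl┃         
   ┃│ 7 │┃completed,2024-11-05,3,Carol W┃         
   ┃├───┼┃pending,2024-05-24,4,Jack Clar┃         
   ┃│ 4 │┃inactive,2024-01-06,5,Dave Jon┃         
   ┃├───┼┃cancelled,2024-10-14,6,Carol D┃         
   ┃│ 1 │┃active,2024-04-22,7,Ivy Clark,┃         
   ┃└───┴┃cancelled,2024-07-02,8,Hank Ta┃         
   ┗━━━━━┗━━━━━━━━━━━━━━━━━━━━━━━━━━━━━━┛         
                                                  
                                                  
                                                  
                                                  
                                                  
                                                  
                                                  
                                                  


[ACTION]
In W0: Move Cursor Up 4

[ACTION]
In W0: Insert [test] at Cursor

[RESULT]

┠────────────────────┨                            
┃test█he ┏━━━━━━━━━━━━━━━━━━━━━━━━━━━━━━┓         
┃        ┃ TabContainer                 ┃         
┃Each com┠──────────────────────────────┨         
┃Th┏━━━━━┃[users.csv]│ debug.log │ app.i┃         
┃Ea┃ Calc┃──────────────────────────────┃         
┃Th┠─────┃status,date,id,name,city,score┃         
┃  ┃     ┃inactive,2024-08-01,1,Carol Da┃         
┗━━┃┌───┬┃inactive,2024-12-12,2,Bob Tayl┃         
   ┃│ 7 │┃completed,2024-11-05,3,Carol W┃         
   ┃├───┼┃pending,2024-05-24,4,Jack Clar┃         
   ┃│ 4 │┃inactive,2024-01-06,5,Dave Jon┃         
   ┃├───┼┃cancelled,2024-10-14,6,Carol D┃         
   ┃│ 1 │┃active,2024-04-22,7,Ivy Clark,┃         
   ┃└───┴┃cancelled,2024-07-02,8,Hank Ta┃         
   ┗━━━━━┗━━━━━━━━━━━━━━━━━━━━━━━━━━━━━━┛         
                                                  
                                                  
                                                  
                                                  
                                                  
                                                  
                                                  
                                                  
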